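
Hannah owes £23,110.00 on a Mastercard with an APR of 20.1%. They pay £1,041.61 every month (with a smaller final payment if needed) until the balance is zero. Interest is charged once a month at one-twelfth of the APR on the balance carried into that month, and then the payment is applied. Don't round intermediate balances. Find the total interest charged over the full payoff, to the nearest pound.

£6,025

Monthly rate r = 20.1%/12 = 1.675% = 0.01675.
Payoff takes n = ⌈−ln(1 − rB₀/P)/ln(1+r)⌉ = ⌈27.970⌉ = 28 payments; the last is £1,011.08.
Total paid = 27·£1,041.61 + £1,011.08 = £29,134.55.
Total interest = total paid − principal = £29,134.55 − £23,110.00 = £6,024.55.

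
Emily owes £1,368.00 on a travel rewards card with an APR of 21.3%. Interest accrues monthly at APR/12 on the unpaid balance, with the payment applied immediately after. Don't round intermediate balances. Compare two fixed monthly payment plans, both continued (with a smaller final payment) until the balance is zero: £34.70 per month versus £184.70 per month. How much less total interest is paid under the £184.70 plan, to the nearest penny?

Monthly rate r = 21.3%/12 = 1.775% = 0.01775.
At £34.70/mo: n = ⌈−ln(1 − rB₀/P)/ln(1+r)⌉ = 69 payments (last £13.47); total interest = total paid − £1,368.00 = £1,005.07.
At £184.70/mo: 9 payments (last £2.07); total interest £111.67.
Interest saved = £1,005.07 − £111.67 = £893.40.

£893.40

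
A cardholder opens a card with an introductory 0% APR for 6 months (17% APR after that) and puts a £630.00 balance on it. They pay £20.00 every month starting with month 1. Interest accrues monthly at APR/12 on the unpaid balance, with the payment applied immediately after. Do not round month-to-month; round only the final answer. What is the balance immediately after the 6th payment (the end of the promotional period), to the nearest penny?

Promo months 1–6 at r₀ = 0%/12 = 0; months 7+ at r₁ = 17%/12 = 0.0141667.
After month 6 (no interest yet): B = £630.00 − 6·£20.00 = £510.00.

£510.00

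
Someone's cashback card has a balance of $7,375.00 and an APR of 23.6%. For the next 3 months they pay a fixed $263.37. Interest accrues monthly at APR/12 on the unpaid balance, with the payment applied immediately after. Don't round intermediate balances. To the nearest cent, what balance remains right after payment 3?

$7,012.99

Monthly rate r = 23.6%/12 = 1.96667% = 0.0196667.
Each month: B ← B·(1+r) − $263.37.
Month 1: interest $145.04; balance after payment $7,256.67.
Month 2: interest $142.71; balance after payment $7,136.02.
Month 3: interest $140.34; balance after payment $7,012.99.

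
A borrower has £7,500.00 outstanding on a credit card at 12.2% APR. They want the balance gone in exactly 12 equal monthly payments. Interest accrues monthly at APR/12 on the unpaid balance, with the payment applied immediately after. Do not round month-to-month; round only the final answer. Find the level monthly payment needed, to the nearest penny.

£667.07

Monthly rate r = 12.2%/12 = 1.01667% = 0.0101667.
Level-payment amortization: P = B₀·r / (1 − (1+r)^(−n)) = 7500.00·0.0101667 / (1 − 1.01017^(−12)).
Denominator 1 − (1+r)^(−12) = 0.114306216.
P = 76.25 / 0.114306216 ≈ 667.07.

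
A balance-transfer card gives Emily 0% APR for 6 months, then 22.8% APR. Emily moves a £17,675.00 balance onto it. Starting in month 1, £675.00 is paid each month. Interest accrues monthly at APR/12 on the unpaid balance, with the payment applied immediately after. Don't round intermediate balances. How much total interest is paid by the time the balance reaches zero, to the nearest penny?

£3,724.11

Promo months 1–6 at r₀ = 0%/12 = 0; months 7+ at r₁ = 22.8%/12 = 0.019.
After month 6 (no interest yet): B = £17,675.00 − 6·£675.00 = £13,625.00.
Then at r₁ with £675.00/mo: n₂ = −ln(1 − r₁·B/P)/ln(1+r₁) ≈ 25.70 → 26 more payments.
Total paid = 31·£675.00 + £474.11 = £21,399.11; interest = £21,399.11 − £17,675.00 = £3,724.11.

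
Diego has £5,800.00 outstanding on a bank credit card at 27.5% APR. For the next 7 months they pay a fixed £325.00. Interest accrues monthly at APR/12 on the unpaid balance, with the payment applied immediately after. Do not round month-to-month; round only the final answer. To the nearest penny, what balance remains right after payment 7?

£4,359.36

Monthly rate r = 27.5%/12 = 2.29167% = 0.0229167.
Each month: B ← B·(1+r) − £325.00.
Month 1: interest £132.92; balance after payment £5,607.92.
Month 2: interest £128.51; balance after payment £5,411.43.
Month 3: interest £124.01; balance after payment £5,210.44.
Month 4: interest £119.41; balance after payment £5,004.85.
Month 5: interest £114.69; balance after payment £4,794.54.
Month 6: interest £109.87; balance after payment £4,579.42.
Month 7: interest £104.95; balance after payment £4,359.36.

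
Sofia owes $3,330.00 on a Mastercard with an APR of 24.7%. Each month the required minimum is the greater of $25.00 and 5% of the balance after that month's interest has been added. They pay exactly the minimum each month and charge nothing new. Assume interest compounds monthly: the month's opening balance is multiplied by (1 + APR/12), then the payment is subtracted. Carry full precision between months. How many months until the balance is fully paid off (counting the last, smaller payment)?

Monthly rate r = 24.7%/12 = 2.05833% = 0.0205833.
While 5% of the post-interest balance exceeds $25.00, each month B ← (B·(1+r))·(1 − 0.05), i.e. B shrinks by the factor (1+r)·0.95 = 0.96955.
This holds for months 1–62. Entering month 63 the balance is $489.68; 5% of the post-interest balance is now below $25.00, so the flat $25.00 minimum applies from here.
From month 63 a fixed $25.00 at rate r clears $489.68 in 26 more payments. Total: 62 + 26 = 88 months.

88 months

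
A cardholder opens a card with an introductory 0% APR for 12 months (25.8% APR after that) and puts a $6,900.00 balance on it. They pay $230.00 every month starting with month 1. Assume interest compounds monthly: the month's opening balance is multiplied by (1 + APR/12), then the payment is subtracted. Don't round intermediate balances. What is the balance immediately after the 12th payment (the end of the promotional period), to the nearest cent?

Promo months 1–12 at r₀ = 0%/12 = 0; months 13+ at r₁ = 25.8%/12 = 0.0215.
After month 12 (no interest yet): B = $6,900.00 − 12·$230.00 = $4,140.00.

$4,140.00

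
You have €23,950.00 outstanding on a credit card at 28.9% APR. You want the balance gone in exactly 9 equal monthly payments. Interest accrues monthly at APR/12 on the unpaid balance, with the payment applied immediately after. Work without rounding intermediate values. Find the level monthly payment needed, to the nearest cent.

Monthly rate r = 28.9%/12 = 2.40833% = 0.0240833.
Level-payment amortization: P = B₀·r / (1 − (1+r)^(−n)) = 23950.00·0.0240833 / (1 − 1.02408^(−9)).
Denominator 1 − (1+r)^(−9) = 0.192797838.
P = 576.796 / 0.192797838 ≈ 2991.71.

€2,991.71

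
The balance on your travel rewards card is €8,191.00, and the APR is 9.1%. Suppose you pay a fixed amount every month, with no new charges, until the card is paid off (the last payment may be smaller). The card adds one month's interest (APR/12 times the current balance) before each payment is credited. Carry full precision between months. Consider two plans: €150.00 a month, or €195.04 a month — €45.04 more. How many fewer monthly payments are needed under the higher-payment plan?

20 fewer payments

Monthly rate r = 9.1%/12 = 0.758333% = 0.00758333.
At €150.00/mo: n = ⌈−ln(1 − rB₀/P)/ln(1+r)⌉ = 71 payments (last €114.79); total interest = total paid − €8,191.00 = €2,423.79.
At €195.04/mo: 51 payments (last €146.88); total interest €1,707.88.
Payments saved = 71 − 51 = 20.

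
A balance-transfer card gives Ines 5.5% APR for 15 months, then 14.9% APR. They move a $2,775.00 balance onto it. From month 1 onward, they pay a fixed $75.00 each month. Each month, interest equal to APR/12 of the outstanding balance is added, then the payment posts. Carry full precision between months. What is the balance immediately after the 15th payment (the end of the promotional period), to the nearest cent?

Promo months 1–15 at r₀ = 5.5%/12 = 0.00458333; months 16+ at r₁ = 14.9%/12 = 0.0124167.
After month 15: iterate B ← B·(1+r₀) − $75.00 for 15 months → $1,810.20.

$1,810.20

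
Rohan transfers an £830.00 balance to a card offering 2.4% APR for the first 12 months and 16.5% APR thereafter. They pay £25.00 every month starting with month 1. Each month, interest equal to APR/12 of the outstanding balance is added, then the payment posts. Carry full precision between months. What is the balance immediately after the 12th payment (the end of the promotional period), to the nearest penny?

Promo months 1–12 at r₀ = 2.4%/12 = 0.002; months 13+ at r₁ = 16.5%/12 = 0.01375.
After month 12: iterate B ← B·(1+r₀) − £25.00 for 12 months → £546.82.

£546.82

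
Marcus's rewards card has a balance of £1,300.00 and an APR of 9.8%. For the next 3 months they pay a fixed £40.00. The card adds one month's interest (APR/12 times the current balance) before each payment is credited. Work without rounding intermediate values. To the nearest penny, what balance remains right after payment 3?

Monthly rate r = 9.8%/12 = 0.816667% = 0.00816667.
Each month: B ← B·(1+r) − £40.00.
Month 1: interest £10.62; balance after payment £1,270.62.
Month 2: interest £10.38; balance after payment £1,240.99.
Month 3: interest £10.13; balance after payment £1,211.13.

£1,211.13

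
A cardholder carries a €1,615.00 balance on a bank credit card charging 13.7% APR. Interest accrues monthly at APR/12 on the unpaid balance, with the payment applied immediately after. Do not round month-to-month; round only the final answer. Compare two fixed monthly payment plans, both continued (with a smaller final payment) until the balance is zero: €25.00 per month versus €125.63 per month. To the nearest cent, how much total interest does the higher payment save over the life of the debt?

€1,189.17

Monthly rate r = 13.7%/12 = 1.14167% = 0.0114167.
At €25.00/mo: n = ⌈−ln(1 − rB₀/P)/ln(1+r)⌉ = 118 payments (last €20.69); total interest = total paid − €1,615.00 = €1,330.69.
At €125.63/mo: 14 payments (last €123.33); total interest €141.52.
Interest saved = €1,330.69 − €141.52 = €1,189.17.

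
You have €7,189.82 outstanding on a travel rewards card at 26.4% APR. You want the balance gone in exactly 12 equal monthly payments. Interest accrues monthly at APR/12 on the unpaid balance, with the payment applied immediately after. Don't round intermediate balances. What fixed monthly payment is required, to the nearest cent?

Monthly rate r = 26.4%/12 = 2.2% = 0.022.
Level-payment amortization: P = B₀·r / (1 − (1+r)^(−n)) = 7189.82·0.022 / (1 − 1.022^(−12)).
Denominator 1 − (1+r)^(−12) = 0.229825296.
P = 158.176 / 0.229825296 ≈ 688.24.

€688.24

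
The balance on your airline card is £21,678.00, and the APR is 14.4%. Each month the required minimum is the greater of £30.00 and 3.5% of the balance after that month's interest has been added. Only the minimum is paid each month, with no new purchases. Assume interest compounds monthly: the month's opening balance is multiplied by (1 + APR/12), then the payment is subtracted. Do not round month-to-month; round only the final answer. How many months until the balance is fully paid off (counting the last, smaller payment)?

172 months

Monthly rate r = 14.4%/12 = 1.2% = 0.012.
While 3.5% of the post-interest balance exceeds £30.00, each month B ← (B·(1+r))·(1 − 0.035), i.e. B shrinks by the factor (1+r)·0.965 = 0.97658.
This holds for months 1–137. Entering month 138 the balance is £843.32; 3.5% of the post-interest balance is now below £30.00, so the flat £30.00 minimum applies from here.
From month 138 a fixed £30.00 at rate r clears £843.32 in 35 more payments. Total: 137 + 35 = 172 months.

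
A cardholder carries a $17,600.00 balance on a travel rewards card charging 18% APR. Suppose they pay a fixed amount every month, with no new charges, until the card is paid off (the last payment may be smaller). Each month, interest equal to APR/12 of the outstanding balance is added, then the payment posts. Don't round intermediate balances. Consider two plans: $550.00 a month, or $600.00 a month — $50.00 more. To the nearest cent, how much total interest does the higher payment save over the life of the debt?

Monthly rate r = 18%/12 = 1.5% = 0.015.
At $550.00/mo: n = ⌈−ln(1 − rB₀/P)/ln(1+r)⌉ = 44 payments (last $506.98); total interest = total paid − $17,600.00 = $6,556.98.
At $600.00/mo: 39 payments (last $566.49); total interest $5,766.49.
Interest saved = $6,556.98 − $5,766.49 = $790.49.

$790.49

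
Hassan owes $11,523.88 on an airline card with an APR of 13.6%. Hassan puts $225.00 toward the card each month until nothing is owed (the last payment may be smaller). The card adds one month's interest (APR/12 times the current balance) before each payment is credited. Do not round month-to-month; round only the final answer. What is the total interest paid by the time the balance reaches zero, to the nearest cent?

Monthly rate r = 13.6%/12 = 1.13333% = 0.0113333.
Payoff takes n = ⌈−ln(1 − rB₀/P)/ln(1+r)⌉ = ⌈77.075⌉ = 78 payments; the last is $16.91.
Total paid = 77·$225.00 + $16.91 = $17,341.91.
Total interest = total paid − principal = $17,341.91 − $11,523.88 = $5,818.03.

$5,818.03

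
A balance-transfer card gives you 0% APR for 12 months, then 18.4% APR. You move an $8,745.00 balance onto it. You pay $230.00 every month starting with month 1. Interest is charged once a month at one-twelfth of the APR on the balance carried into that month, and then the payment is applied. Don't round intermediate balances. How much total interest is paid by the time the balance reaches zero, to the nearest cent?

Promo months 1–12 at r₀ = 0%/12 = 0; months 13+ at r₁ = 18.4%/12 = 0.0153333.
After month 12 (no interest yet): B = $8,745.00 − 12·$230.00 = $5,985.00.
Then at r₁ with $230.00/mo: n₂ = −ln(1 − r₁·B/P)/ln(1+r₁) ≈ 33.46 → 34 more payments.
Total paid = 45·$230.00 + $106.24 = $10,456.24; interest = $10,456.24 − $8,745.00 = $1,711.24.

$1,711.24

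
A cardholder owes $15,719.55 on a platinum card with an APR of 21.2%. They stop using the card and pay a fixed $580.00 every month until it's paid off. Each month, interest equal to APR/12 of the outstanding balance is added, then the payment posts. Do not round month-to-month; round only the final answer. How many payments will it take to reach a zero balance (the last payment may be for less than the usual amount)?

Monthly rate r = 21.2%/12 = 1.76667% = 0.0176667.
Recurrence: B ← B·(1+r) − $580.00.
Month 1: interest $277.71; balance after payment $15,417.26.
Month 2: interest $272.37; balance after payment $15,109.63.
Closed form: n = −ln(1 − rB₀/P)/ln(1+r) = −ln(0.52119)/ln(1.01767) ≈ 37.211, so the balance reaches zero during payment 38.

38 months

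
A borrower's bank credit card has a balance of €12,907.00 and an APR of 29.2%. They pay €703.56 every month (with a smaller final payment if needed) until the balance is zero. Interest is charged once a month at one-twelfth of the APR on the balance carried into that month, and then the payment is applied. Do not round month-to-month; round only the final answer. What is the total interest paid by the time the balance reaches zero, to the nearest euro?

Monthly rate r = 29.2%/12 = 2.43333% = 0.0243333.
Payoff takes n = ⌈−ln(1 − rB₀/P)/ln(1+r)⌉ = ⌈24.595⌉ = 25 payments; the last is €420.74.
Total paid = 24·€703.56 + €420.74 = €17,306.18.
Total interest = total paid − principal = €17,306.18 − €12,907.00 = €4,399.18.

€4,399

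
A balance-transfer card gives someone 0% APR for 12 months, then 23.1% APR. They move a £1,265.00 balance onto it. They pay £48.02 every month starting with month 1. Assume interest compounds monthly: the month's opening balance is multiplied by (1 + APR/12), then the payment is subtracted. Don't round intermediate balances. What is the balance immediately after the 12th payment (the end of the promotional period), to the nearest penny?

£688.76

Promo months 1–12 at r₀ = 0%/12 = 0; months 13+ at r₁ = 23.1%/12 = 0.01925.
After month 12 (no interest yet): B = £1,265.00 − 12·£48.02 = £688.76.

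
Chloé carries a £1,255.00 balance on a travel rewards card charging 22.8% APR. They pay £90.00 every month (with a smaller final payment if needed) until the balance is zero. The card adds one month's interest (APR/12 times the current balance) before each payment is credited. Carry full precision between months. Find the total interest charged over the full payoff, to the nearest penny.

£217.05

Monthly rate r = 22.8%/12 = 1.9% = 0.019.
Payoff takes n = ⌈−ln(1 − rB₀/P)/ln(1+r)⌉ = ⌈16.354⌉ = 17 payments; the last is £32.05.
Total paid = 16·£90.00 + £32.05 = £1,472.05.
Total interest = total paid − principal = £1,472.05 − £1,255.00 = £217.05.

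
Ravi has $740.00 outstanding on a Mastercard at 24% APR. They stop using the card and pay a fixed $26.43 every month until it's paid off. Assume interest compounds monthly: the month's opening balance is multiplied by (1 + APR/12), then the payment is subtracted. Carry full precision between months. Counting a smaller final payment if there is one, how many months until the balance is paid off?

42 months

Monthly rate r = 24%/12 = 2% = 0.02.
Recurrence: B ← B·(1+r) − $26.43.
Month 1: interest $14.80; balance after payment $728.37.
Month 2: interest $14.57; balance after payment $716.51.
Closed form: n = −ln(1 − rB₀/P)/ln(1+r) = −ln(0.44003)/ln(1.02) ≈ 41.455, so the balance reaches zero during payment 42.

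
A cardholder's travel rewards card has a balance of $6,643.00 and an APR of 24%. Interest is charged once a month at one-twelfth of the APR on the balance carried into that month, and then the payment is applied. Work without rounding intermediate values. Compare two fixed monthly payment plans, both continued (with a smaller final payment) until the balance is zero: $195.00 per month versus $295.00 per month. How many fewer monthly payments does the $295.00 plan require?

27 fewer payments

Monthly rate r = 24%/12 = 2% = 0.02.
At $195.00/mo: n = ⌈−ln(1 − rB₀/P)/ln(1+r)⌉ = 58 payments (last $146.69); total interest = total paid − $6,643.00 = $4,618.69.
At $295.00/mo: 31 payments (last $66.60); total interest $2,273.60.
Payments saved = 58 − 31 = 27.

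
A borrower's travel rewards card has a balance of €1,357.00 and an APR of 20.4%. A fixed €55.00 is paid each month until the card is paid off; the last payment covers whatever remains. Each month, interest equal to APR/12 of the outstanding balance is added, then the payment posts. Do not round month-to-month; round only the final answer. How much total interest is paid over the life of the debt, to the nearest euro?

€417

Monthly rate r = 20.4%/12 = 1.7% = 0.017.
Payoff takes n = ⌈−ln(1 − rB₀/P)/ln(1+r)⌉ = ⌈32.257⌉ = 33 payments; the last is €14.21.
Total paid = 32·€55.00 + €14.21 = €1,774.21.
Total interest = total paid − principal = €1,774.21 − €1,357.00 = €417.21.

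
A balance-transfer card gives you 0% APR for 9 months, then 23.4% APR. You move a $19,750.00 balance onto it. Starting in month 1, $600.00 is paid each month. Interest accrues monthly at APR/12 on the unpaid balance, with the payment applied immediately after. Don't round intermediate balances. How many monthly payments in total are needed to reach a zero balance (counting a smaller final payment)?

Promo months 1–9 at r₀ = 0%/12 = 0; months 10+ at r₁ = 23.4%/12 = 0.0195.
After month 9 (no interest yet): B = $19,750.00 − 9·$600.00 = $14,350.00.
Then at r₁ with $600.00/mo: n₂ = −ln(1 − r₁·B/P)/ln(1+r₁) ≈ 32.52 → 33 more payments.

42 months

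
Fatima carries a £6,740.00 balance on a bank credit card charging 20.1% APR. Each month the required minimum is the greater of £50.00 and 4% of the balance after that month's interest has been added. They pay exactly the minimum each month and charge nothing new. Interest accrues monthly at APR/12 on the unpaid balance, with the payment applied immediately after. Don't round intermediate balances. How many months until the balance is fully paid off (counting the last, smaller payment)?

103 months

Monthly rate r = 20.1%/12 = 1.675% = 0.01675.
While 4% of the post-interest balance exceeds £50.00, each month B ← (B·(1+r))·(1 − 0.04), i.e. B shrinks by the factor (1+r)·0.96 = 0.97608.
This holds for months 1–71. Entering month 72 the balance is £1,208.16; 4% of the post-interest balance is now below £50.00, so the flat £50.00 minimum applies from here.
From month 72 a fixed £50.00 at rate r clears £1,208.16 in 32 more payments. Total: 71 + 32 = 103 months.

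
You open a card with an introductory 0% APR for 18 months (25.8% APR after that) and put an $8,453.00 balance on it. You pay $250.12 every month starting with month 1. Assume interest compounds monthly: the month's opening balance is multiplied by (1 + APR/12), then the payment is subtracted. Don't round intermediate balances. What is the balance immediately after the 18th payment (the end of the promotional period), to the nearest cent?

Promo months 1–18 at r₀ = 0%/12 = 0; months 19+ at r₁ = 25.8%/12 = 0.0215.
After month 18 (no interest yet): B = $8,453.00 − 18·$250.12 = $3,950.84.

$3,950.84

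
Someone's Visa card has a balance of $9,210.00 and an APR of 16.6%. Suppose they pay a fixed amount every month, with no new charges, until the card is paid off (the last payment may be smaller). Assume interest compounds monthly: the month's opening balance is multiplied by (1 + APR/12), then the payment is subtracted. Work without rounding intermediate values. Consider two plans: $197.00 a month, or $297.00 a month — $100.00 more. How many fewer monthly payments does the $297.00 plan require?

35 fewer payments

Monthly rate r = 16.6%/12 = 1.38333% = 0.0138333.
At $197.00/mo: n = ⌈−ln(1 − rB₀/P)/ln(1+r)⌉ = 76 payments (last $145.40); total interest = total paid − $9,210.00 = $5,710.40.
At $297.00/mo: 41 payments (last $233.34); total interest $2,903.34.
Payments saved = 76 − 41 = 35.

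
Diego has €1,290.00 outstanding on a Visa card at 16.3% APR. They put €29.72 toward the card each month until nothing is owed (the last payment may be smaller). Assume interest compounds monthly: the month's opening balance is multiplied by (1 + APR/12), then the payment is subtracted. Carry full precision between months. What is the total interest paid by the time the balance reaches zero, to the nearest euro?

€672

Monthly rate r = 16.3%/12 = 1.35833% = 0.0135833.
Payoff takes n = ⌈−ln(1 − rB₀/P)/ln(1+r)⌉ = ⌈66.009⌉ = 67 payments; the last is €0.27.
Total paid = 66·€29.72 + €0.27 = €1,961.79.
Total interest = total paid − principal = €1,961.79 − €1,290.00 = €671.79.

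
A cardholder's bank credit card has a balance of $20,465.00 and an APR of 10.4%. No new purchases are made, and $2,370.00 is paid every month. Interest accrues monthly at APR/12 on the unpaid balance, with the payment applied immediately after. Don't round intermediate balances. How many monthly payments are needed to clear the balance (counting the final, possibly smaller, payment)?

Monthly rate r = 10.4%/12 = 0.866667% = 0.00866667.
Recurrence: B ← B·(1+r) − $2,370.00.
Month 1: interest $177.36; balance after payment $18,272.36.
Month 2: interest $158.36; balance after payment $16,060.72.
Closed form: n = −ln(1 − rB₀/P)/ln(1+r) = −ln(0.92516)/ln(1.00867) ≈ 9.014, so the balance reaches zero during payment 10.

10 payments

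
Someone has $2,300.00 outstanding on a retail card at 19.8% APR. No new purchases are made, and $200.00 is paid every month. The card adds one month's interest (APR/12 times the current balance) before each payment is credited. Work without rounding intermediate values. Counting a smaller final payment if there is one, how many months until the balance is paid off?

Monthly rate r = 19.8%/12 = 1.65% = 0.0165.
Recurrence: B ← B·(1+r) − $200.00.
Month 1: interest $37.95; balance after payment $2,137.95.
Month 2: interest $35.28; balance after payment $1,973.23.
Closed form: n = −ln(1 − rB₀/P)/ln(1+r) = −ln(0.81025)/ln(1.0165) ≈ 12.857, so the balance reaches zero during payment 13.

13 months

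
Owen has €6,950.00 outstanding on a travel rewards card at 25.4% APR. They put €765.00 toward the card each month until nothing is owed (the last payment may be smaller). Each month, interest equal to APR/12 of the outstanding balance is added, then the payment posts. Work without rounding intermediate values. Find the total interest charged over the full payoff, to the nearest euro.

Monthly rate r = 25.4%/12 = 2.11667% = 0.0211667.
Payoff takes n = ⌈−ln(1 − rB₀/P)/ln(1+r)⌉ = ⌈10.196⌉ = 11 payments; the last is €151.19.
Total paid = 10·€765.00 + €151.19 = €7,801.19.
Total interest = total paid − principal = €7,801.19 − €6,950.00 = €851.19.

€851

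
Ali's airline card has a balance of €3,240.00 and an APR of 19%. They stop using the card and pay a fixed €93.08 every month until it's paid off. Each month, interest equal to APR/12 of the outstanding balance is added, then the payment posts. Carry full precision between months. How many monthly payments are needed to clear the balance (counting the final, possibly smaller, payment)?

Monthly rate r = 19%/12 = 1.58333% = 0.0158333.
Recurrence: B ← B·(1+r) − €93.08.
Month 1: interest €51.30; balance after payment €3,198.22.
Month 2: interest €50.64; balance after payment €3,155.78.
Closed form: n = −ln(1 − rB₀/P)/ln(1+r) = −ln(0.44886)/ln(1.01583) ≈ 50.992, so the balance reaches zero during payment 51.

51 payments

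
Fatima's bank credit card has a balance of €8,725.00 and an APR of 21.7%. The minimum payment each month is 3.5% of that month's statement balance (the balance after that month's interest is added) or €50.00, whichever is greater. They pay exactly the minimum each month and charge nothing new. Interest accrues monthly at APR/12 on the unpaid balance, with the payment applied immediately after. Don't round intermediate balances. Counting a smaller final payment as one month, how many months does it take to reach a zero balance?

143 months

Monthly rate r = 21.7%/12 = 1.80833% = 0.0180833.
While 3.5% of the post-interest balance exceeds €50.00, each month B ← (B·(1+r))·(1 − 0.035), i.e. B shrinks by the factor (1+r)·0.965 = 0.98245.
This holds for months 1–104. Entering month 105 the balance is €1,383.80; 3.5% of the post-interest balance is now below €50.00, so the flat €50.00 minimum applies from here.
From month 105 a fixed €50.00 at rate r clears €1,383.80 in 39 more payments. Total: 104 + 39 = 143 months.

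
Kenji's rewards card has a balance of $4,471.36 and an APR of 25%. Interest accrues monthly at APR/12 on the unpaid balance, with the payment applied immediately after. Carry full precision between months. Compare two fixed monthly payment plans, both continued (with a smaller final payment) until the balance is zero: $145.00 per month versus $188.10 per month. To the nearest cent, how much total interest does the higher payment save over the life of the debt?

Monthly rate r = 25%/12 = 2.08333% = 0.0208333.
At $145.00/mo: n = ⌈−ln(1 − rB₀/P)/ln(1+r)⌉ = 50 payments (last $127.43); total interest = total paid − $4,471.36 = $2,761.07.
At $188.10/mo: 34 payments (last $29.65); total interest $1,765.59.
Interest saved = $2,761.07 − $1,765.59 = $995.48.

$995.48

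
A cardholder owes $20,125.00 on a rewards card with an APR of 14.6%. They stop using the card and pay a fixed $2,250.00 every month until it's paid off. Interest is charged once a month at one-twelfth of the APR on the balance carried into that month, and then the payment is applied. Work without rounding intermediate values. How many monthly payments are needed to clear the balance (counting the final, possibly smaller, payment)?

10 payments

Monthly rate r = 14.6%/12 = 1.21667% = 0.0121667.
Recurrence: B ← B·(1+r) − $2,250.00.
Month 1: interest $244.85; balance after payment $18,119.85.
Month 2: interest $220.46; balance after payment $16,090.31.
Closed form: n = −ln(1 − rB₀/P)/ln(1+r) = −ln(0.89118)/ln(1.01217) ≈ 9.527, so the balance reaches zero during payment 10.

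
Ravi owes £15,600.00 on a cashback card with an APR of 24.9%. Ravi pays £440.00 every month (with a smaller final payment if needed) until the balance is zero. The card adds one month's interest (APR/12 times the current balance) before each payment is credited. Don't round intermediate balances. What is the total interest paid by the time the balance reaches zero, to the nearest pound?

Monthly rate r = 24.9%/12 = 2.075% = 0.02075.
Payoff takes n = ⌈−ln(1 − rB₀/P)/ln(1+r)⌉ = ⌈64.788⌉ = 65 payments; the last is £347.65.
Total paid = 64·£440.00 + £347.65 = £28,507.65.
Total interest = total paid − principal = £28,507.65 − £15,600.00 = £12,907.65.

£12,908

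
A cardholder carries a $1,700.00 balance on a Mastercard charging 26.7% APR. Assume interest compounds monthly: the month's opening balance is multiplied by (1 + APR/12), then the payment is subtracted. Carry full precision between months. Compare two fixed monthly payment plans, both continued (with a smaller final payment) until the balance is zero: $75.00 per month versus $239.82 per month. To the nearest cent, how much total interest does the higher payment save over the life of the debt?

$521.09

Monthly rate r = 26.7%/12 = 2.225% = 0.02225.
At $75.00/mo: n = ⌈−ln(1 − rB₀/P)/ln(1+r)⌉ = 32 payments (last $67.09); total interest = total paid − $1,700.00 = $692.09.
At $239.82/mo: 8 payments (last $192.26); total interest $171.00.
Interest saved = $692.09 − $171.00 = $521.09.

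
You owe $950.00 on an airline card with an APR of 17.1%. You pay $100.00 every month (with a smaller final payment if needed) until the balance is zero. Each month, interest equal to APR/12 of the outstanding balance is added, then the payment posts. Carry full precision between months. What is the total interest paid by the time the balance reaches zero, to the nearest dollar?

$78

Monthly rate r = 17.1%/12 = 1.425% = 0.01425.
Payoff takes n = ⌈−ln(1 − rB₀/P)/ln(1+r)⌉ = ⌈10.280⌉ = 11 payments; the last is $28.17.
Total paid = 10·$100.00 + $28.17 = $1,028.17.
Total interest = total paid − principal = $1,028.17 − $950.00 = $78.17.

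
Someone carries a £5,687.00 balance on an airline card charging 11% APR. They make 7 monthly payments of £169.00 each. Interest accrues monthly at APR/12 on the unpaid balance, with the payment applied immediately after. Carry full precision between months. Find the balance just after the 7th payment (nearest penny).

Monthly rate r = 11%/12 = 0.916667% = 0.00916667.
Each month: B ← B·(1+r) − £169.00.
Month 1: interest £52.13; balance after payment £5,570.13.
Month 2: interest £51.06; balance after payment £5,452.19.
Month 3: interest £49.98; balance after payment £5,333.17.
Month 4: interest £48.89; balance after payment £5,213.06.
Month 5: interest £47.79; balance after payment £5,091.84.
Month 6: interest £46.68; balance after payment £4,969.52.
Month 7: interest £45.55; balance after payment £4,846.07.

£4,846.07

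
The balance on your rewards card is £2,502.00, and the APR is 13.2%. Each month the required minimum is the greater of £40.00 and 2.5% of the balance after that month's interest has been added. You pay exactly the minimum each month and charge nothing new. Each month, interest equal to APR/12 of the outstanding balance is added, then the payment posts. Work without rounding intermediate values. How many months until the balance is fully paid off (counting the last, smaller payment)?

Monthly rate r = 13.2%/12 = 1.1% = 0.011.
While 2.5% of the post-interest balance exceeds £40.00, each month B ← (B·(1+r))·(1 − 0.025), i.e. B shrinks by the factor (1+r)·0.975 = 0.98572.
This holds for months 1–32. Entering month 33 the balance is £1,579.33; 2.5% of the post-interest balance is now below £40.00, so the flat £40.00 minimum applies from here.
From month 33 a fixed £40.00 at rate r clears £1,579.33 in 53 more payments. Total: 32 + 53 = 85 months.

85 months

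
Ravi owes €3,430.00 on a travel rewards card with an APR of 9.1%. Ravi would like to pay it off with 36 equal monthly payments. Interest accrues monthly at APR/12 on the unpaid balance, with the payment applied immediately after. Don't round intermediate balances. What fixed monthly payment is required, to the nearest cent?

Monthly rate r = 9.1%/12 = 0.758333% = 0.00758333.
Level-payment amortization: P = B₀·r / (1 − (1+r)^(−n)) = 3430.00·0.00758333 / (1 − 1.00758^(−36)).
Denominator 1 − (1+r)^(−36) = 0.238122943.
P = 26.0108 / 0.238122943 ≈ 109.23.

€109.23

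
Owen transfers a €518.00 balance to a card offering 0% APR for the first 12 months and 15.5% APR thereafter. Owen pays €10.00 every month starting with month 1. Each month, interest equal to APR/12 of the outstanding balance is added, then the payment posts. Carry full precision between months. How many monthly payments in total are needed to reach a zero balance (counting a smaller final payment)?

69 months

Promo months 1–12 at r₀ = 0%/12 = 0; months 13+ at r₁ = 15.5%/12 = 0.0129167.
After month 12 (no interest yet): B = €518.00 − 12·€10.00 = €398.00.
Then at r₁ with €10.00/mo: n₂ = −ln(1 − r₁·B/P)/ln(1+r₁) ≈ 56.24 → 57 more payments.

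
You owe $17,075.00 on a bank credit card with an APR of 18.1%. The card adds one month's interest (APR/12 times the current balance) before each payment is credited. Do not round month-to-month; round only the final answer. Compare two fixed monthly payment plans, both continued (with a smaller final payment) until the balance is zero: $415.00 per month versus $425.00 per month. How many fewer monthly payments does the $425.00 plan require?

2 fewer payments

Monthly rate r = 18.1%/12 = 1.50833% = 0.0150833.
At $415.00/mo: n = ⌈−ln(1 − rB₀/P)/ln(1+r)⌉ = 65 payments (last $306.41); total interest = total paid − $17,075.00 = $9,791.41.
At $425.00/mo: 63 payments (last $91.60); total interest $9,366.60.
Payments saved = 65 − 63 = 2.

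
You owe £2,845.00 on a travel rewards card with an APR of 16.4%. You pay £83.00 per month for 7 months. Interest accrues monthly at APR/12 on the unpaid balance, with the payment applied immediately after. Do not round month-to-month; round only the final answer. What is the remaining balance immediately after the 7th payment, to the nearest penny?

£2,523.22

Monthly rate r = 16.4%/12 = 1.36667% = 0.0136667.
Each month: B ← B·(1+r) − £83.00.
Month 1: interest £38.88; balance after payment £2,800.88.
Month 2: interest £38.28; balance after payment £2,756.16.
Month 3: interest £37.67; balance after payment £2,710.83.
Month 4: interest £37.05; balance after payment £2,664.88.
Month 5: interest £36.42; balance after payment £2,618.30.
Month 6: interest £35.78; balance after payment £2,571.08.
Month 7: interest £35.14; balance after payment £2,523.22.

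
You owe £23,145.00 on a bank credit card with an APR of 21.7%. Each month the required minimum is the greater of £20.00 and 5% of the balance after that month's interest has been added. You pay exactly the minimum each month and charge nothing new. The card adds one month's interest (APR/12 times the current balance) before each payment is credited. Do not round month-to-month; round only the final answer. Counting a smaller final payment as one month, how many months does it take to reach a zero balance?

Monthly rate r = 21.7%/12 = 1.80833% = 0.0180833.
While 5% of the post-interest balance exceeds £20.00, each month B ← (B·(1+r))·(1 − 0.05), i.e. B shrinks by the factor (1+r)·0.95 = 0.96718.
This holds for months 1–123. Entering month 124 the balance is £381.78; 5% of the post-interest balance is now below £20.00, so the flat £20.00 minimum applies from here.
From month 124 a fixed £20.00 at rate r clears £381.78 in 24 more payments. Total: 123 + 24 = 147 months.

147 months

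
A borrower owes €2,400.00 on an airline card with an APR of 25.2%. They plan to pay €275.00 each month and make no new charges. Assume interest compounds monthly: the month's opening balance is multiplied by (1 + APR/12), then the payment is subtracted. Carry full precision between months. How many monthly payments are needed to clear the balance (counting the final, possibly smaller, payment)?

10 payments

Monthly rate r = 25.2%/12 = 2.1% = 0.021.
Recurrence: B ← B·(1+r) − €275.00.
Month 1: interest €50.40; balance after payment €2,175.40.
Month 2: interest €45.68; balance after payment €1,946.08.
Closed form: n = −ln(1 − rB₀/P)/ln(1+r) = −ln(0.81673)/ln(1.021) ≈ 9.741, so the balance reaches zero during payment 10.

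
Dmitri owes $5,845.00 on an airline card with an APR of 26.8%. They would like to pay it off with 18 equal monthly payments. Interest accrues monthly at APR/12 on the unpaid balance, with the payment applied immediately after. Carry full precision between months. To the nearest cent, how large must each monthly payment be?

Monthly rate r = 26.8%/12 = 2.23333% = 0.0223333.
Level-payment amortization: P = B₀·r / (1 − (1+r)^(−n)) = 5845.00·0.0223333 / (1 − 1.02233^(−18)).
Denominator 1 − (1+r)^(−18) = 0.328053622.
P = 130.538 / 0.328053622 ≈ 397.92.

$397.92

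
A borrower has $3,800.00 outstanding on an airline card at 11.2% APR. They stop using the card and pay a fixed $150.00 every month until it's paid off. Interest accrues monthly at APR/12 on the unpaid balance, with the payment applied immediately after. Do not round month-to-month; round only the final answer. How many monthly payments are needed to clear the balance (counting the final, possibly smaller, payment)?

Monthly rate r = 11.2%/12 = 0.933333% = 0.00933333.
Recurrence: B ← B·(1+r) − $150.00.
Month 1: interest $35.47; balance after payment $3,685.47.
Month 2: interest $34.40; balance after payment $3,569.86.
Closed form: n = −ln(1 − rB₀/P)/ln(1+r) = −ln(0.76356)/ln(1.00933) ≈ 29.039, so the balance reaches zero during payment 30.

30 months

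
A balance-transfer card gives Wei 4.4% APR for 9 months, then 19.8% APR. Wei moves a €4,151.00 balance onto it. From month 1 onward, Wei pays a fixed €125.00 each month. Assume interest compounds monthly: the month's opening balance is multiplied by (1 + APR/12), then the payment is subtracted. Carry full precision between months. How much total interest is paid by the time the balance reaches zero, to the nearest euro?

Promo months 1–9 at r₀ = 4.4%/12 = 0.00366667; months 10+ at r₁ = 19.8%/12 = 0.0165.
After month 9: iterate B ← B·(1+r₀) − €125.00 for 9 months → €3,148.37.
Then at r₁ with €125.00/mo: n₂ = −ln(1 − r₁·B/P)/ln(1+r₁) ≈ 32.82 → 33 more payments.
Total paid = 41·€125.00 + €102.90 = €5,227.90; interest = €5,227.90 − €4,151.00 = €1,076.90.

€1,077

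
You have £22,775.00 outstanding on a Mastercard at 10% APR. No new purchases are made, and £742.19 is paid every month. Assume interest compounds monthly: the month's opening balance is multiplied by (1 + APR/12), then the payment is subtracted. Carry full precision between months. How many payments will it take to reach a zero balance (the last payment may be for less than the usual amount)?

Monthly rate r = 10%/12 = 0.833333% = 0.00833333.
Recurrence: B ← B·(1+r) − £742.19.
Month 1: interest £189.79; balance after payment £22,222.60.
Month 2: interest £185.19; balance after payment £21,665.60.
Closed form: n = −ln(1 − rB₀/P)/ln(1+r) = −ln(0.74428)/ln(1.00833) ≈ 35.588, so the balance reaches zero during payment 36.

36 months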